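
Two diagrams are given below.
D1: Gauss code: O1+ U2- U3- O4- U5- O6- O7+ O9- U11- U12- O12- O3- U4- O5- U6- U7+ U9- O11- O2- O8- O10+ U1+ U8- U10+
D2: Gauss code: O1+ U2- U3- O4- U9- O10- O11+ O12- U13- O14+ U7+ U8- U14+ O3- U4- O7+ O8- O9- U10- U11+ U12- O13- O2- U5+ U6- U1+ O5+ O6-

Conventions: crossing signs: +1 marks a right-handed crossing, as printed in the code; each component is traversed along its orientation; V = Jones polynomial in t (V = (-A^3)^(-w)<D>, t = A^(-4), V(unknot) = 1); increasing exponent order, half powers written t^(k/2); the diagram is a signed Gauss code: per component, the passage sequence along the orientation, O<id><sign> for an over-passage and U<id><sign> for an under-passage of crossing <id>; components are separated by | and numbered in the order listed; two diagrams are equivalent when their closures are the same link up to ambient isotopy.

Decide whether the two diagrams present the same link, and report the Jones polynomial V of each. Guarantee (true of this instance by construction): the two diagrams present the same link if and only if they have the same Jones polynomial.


same link: yes
V(D1) = -t^-7 + t^-6 - t^-5 + t^-4 + t^-2  [12 crossings, <D> = A^-10 + A^-2 - A^2 + A^6 - A^10, w = -6]
V(D2) = -t^-7 + t^-6 - t^-5 + t^-4 + t^-2  (w -4, c 14, <D> = A^-4 + A^4 - A^8 + A^12 - A^16)
note: one V(t) for all 2 diagrams — one class (guaranteed)


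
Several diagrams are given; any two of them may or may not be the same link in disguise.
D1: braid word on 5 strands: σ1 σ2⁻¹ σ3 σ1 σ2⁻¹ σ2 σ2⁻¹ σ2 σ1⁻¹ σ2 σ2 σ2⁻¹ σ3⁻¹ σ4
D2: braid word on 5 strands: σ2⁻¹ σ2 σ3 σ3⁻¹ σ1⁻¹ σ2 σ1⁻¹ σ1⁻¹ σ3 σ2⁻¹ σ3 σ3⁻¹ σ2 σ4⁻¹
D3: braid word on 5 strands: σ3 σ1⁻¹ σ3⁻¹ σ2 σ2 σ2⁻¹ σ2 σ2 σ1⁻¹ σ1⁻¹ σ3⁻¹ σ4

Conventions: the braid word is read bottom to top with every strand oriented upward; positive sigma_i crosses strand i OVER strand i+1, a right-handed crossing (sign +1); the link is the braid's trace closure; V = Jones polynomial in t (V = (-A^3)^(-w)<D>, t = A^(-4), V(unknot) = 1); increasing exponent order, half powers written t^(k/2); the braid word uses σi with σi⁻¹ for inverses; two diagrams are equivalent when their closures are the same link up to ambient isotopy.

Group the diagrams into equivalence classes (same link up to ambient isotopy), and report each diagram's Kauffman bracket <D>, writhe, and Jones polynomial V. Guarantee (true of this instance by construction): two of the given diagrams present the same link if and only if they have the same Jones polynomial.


equivalence classes: {D1} | {D2} | {D3}
D1 (bracket A^6; 14 crossings at w = +2): V = 1
V(D2) = -t^-4 + t^-3 + t^-1  (w -2, c 14, <D> = A^-2 + A^6 - A^10)
D3 (bracket -A^-12 + A^-8 - A^-4 + 3 - A^4 + A^8 - A^12; 12 crossings at w = 0): V = -t^-3 + t^-2 - t^-1 + 3 - t + t^2 - t^3
key observation: 3 values of V(t) split the 3 diagrams


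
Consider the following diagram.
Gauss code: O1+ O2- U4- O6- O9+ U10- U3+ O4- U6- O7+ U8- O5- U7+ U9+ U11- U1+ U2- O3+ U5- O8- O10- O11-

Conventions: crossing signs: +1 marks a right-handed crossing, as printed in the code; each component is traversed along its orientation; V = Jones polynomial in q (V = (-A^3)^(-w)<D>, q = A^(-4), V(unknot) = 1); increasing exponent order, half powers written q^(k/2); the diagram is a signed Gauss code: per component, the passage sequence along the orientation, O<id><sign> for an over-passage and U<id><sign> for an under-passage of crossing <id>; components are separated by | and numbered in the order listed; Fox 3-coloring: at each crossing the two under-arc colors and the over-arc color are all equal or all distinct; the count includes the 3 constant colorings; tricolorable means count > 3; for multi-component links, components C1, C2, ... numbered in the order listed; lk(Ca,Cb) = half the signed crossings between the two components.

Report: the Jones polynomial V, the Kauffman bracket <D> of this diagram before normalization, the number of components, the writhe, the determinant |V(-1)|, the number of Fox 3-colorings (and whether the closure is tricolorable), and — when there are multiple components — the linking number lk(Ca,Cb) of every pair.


V = q^-5 - 2q^-4 + 2q^-3 - 2q^-2 + 2q^-1 - 1 + q
<D> = -A^-13 + A^-9 - 2A^-5 + 2A^-1 - 2A^3 + 2A^7 - A^11 (w = -3)
1 component over 11 crossings, w = -3
3 Fox colorings among 3^11, |V(-1)| = 11: not tricolorable
why: det 11 = |V(-1)|; not divisible by 3, so not tricolorable


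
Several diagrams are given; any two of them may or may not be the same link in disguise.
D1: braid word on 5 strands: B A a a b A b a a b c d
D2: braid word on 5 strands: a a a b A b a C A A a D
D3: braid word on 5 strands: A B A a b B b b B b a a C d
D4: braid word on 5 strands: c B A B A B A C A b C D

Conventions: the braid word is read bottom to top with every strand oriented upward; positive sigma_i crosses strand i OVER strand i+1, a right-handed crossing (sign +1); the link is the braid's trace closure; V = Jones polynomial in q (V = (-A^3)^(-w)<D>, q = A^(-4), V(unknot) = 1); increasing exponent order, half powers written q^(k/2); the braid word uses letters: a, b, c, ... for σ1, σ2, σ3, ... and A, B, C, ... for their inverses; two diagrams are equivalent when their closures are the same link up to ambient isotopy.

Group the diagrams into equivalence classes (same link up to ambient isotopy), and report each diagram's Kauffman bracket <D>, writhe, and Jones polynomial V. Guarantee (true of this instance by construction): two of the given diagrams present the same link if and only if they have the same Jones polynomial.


equivalence classes: {D1, D2} | {D3} | {D4}
D1 (bracket -A^-6 + A^-2 - A^2 + 2A^6 - A^10 + A^14; 12 crossings at w = +6): V = q - q^2 + 2q^3 - q^4 + q^5 - q^6
V(D2) = q - q^2 + 2q^3 - q^4 + q^5 - q^6  [12 crossings, <D> = -A^-18 + A^-14 - A^-10 + 2A^-6 - A^-2 + A^2, w = +2]
V(D3) = 1  (w +2, c 14, <D> = A^6)
V(D4) = -q^-7 + q^-6 - q^-5 + q^-4 + q^-2  (w -8, c 12, <D> = A^-16 + A^-8 - A^-4 + 1 - A^4)
key observation: V(q) takes 3 values over 4 diagrams, fixing the grouping


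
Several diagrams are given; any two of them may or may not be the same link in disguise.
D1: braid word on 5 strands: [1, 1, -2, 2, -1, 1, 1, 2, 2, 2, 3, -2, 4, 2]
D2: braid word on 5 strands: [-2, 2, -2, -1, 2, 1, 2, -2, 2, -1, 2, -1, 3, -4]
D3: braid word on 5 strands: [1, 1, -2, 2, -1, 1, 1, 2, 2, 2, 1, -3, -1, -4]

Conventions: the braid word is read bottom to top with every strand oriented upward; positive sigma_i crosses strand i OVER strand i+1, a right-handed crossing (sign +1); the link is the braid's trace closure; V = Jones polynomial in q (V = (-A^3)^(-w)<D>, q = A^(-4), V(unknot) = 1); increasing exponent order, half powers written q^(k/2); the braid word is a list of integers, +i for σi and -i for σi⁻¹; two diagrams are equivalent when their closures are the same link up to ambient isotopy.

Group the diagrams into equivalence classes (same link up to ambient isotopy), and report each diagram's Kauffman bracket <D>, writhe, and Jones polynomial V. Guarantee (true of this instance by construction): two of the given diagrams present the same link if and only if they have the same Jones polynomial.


grouping into links: {D1, D3} | {D2}
V(D1) = q^2 + 2q^4 - 2q^5 + q^6 - 2q^7 + q^8  (w +8, c 14, <D> = A^-8 - 2A^-4 + 1 - 2A^4 + 2A^8 + A^16)
V(D2) = 1  (w 0, c 14, <D> = 1)
V(D3) = q^2 + 2q^4 - 2q^5 + q^6 - 2q^7 + q^8  (w +4, c 14, <D> = A^-20 - 2A^-16 + A^-12 - 2A^-8 + 2A^-4 + A^4)
key observation: 2 classes among 3 diagrams; unequal V(q) rules out equality


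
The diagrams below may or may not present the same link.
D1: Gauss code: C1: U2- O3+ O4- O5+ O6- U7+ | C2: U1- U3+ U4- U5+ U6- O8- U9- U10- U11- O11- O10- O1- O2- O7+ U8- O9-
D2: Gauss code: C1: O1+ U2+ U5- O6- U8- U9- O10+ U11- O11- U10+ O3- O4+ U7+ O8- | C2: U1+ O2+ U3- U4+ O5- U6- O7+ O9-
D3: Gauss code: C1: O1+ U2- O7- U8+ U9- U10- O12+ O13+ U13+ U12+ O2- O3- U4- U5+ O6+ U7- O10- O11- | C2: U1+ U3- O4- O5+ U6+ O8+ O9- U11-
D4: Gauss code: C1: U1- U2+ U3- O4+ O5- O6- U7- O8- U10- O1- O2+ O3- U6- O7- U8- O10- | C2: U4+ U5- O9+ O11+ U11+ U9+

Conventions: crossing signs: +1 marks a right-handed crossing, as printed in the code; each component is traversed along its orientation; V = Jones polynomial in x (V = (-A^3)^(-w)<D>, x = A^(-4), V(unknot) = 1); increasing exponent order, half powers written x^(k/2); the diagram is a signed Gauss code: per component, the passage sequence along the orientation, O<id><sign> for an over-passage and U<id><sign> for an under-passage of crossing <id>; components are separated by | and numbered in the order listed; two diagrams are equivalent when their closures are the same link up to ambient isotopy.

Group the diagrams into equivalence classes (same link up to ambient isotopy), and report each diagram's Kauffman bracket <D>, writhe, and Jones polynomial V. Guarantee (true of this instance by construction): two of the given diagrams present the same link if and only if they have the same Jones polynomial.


equivalence classes: {D1, D3} | {D2} | {D4}
D1 (bracket A^-13 + A^-9 + A^-5 - A^3; 11 crossings at w = -5): V = x^(-9/2) - x^(-5/2) - x^(-3/2) - x^(-1/2)
V(D2) = -x^(-1/2) - x^(1/2)  (w -1, c 11, <D> = A^-5 + A^-1)
D3 (bracket A^-1 + A^3 + A^7 - A^15; 13 crossings at w = -1): V = x^(-9/2) - x^(-5/2) - x^(-3/2) - x^(-1/2)
V(D4) = x^(-15/2) - x^(-7/2) - x^(-5/2) - x^(-3/2)  (w -3, c 11, <D> = A^-3 + A + A^5 - A^21)
key observation: 3 values of V(x) split the 4 diagrams


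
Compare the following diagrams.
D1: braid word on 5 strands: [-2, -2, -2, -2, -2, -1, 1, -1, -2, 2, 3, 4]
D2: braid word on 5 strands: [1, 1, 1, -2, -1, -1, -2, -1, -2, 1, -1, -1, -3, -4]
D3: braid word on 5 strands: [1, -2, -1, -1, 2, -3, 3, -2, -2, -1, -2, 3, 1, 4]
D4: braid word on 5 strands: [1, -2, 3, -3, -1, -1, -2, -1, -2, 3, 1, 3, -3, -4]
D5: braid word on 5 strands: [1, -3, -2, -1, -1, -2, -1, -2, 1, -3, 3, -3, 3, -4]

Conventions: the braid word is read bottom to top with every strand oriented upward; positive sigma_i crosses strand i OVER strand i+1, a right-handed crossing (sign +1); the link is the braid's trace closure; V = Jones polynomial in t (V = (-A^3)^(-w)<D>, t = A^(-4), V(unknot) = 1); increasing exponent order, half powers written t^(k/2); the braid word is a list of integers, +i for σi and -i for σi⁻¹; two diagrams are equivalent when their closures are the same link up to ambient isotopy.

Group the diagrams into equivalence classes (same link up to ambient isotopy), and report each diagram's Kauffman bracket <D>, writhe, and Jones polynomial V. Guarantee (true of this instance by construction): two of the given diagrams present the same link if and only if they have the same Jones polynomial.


grouping into links: {D1} | {D2, D3, D4, D5}
V(D1) = -t^-7 + t^-6 - t^-5 + t^-4 + t^-2  (w -4, c 12, <D> = A^-4 + A^4 - A^8 + A^12 - A^16)
D2 (bracket A^-14 - A^-10 + 2A^-6 - A^-2 + A^2 - A^6; 14 crossings at w = -6): V = -t^-6 + t^-5 - t^-4 + 2t^-3 - t^-2 + t^-1
V(D3) = -t^-6 + t^-5 - t^-4 + 2t^-3 - t^-2 + t^-1  (w -2, c 14, <D> = A^-2 - A^2 + 2A^6 - A^10 + A^14 - A^18)
V(D4) = -t^-6 + t^-5 - t^-4 + 2t^-3 - t^-2 + t^-1  [14 crossings, <D> = A^-8 - A^-4 + 2 - A^4 + A^8 - A^12, w = -4]
D5 (bracket A^-14 - A^-10 + 2A^-6 - A^-2 + A^2 - A^6; 14 crossings at w = -6): V = -t^-6 + t^-5 - t^-4 + 2t^-3 - t^-2 + t^-1
why: 2 classes among 5 diagrams; unequal V(t) rules out equality


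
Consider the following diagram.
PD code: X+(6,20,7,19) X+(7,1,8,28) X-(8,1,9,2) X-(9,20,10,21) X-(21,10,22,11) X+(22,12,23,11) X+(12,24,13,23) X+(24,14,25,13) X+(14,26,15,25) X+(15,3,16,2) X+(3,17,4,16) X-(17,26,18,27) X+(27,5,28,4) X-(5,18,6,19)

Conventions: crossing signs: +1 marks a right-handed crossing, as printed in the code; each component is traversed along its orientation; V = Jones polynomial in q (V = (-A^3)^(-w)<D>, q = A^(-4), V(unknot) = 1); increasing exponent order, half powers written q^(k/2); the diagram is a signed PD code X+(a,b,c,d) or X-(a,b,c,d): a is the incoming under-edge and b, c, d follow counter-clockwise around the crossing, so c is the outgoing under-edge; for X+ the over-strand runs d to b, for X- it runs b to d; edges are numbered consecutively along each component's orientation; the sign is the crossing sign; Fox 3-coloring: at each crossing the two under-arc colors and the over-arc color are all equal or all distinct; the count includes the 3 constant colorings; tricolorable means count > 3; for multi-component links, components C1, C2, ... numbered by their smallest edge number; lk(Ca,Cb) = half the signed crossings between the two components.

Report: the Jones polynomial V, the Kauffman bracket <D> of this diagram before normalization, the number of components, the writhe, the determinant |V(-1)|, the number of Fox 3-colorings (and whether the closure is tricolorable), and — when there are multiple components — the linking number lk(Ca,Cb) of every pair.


V(q) = q - q^2 + 2q^3 - q^4 + q^5 - q^6
bracket: -A^-12 + A^-8 - A^-4 + 2 - A^4 + A^8, w = +4
1 component, writhe +4, over 14 crossings
det 7, colorings 3 of 3^14 — not tricolorable
observation: |V(-1)| = 7: so not tricolorable, since 3 does not divide 7


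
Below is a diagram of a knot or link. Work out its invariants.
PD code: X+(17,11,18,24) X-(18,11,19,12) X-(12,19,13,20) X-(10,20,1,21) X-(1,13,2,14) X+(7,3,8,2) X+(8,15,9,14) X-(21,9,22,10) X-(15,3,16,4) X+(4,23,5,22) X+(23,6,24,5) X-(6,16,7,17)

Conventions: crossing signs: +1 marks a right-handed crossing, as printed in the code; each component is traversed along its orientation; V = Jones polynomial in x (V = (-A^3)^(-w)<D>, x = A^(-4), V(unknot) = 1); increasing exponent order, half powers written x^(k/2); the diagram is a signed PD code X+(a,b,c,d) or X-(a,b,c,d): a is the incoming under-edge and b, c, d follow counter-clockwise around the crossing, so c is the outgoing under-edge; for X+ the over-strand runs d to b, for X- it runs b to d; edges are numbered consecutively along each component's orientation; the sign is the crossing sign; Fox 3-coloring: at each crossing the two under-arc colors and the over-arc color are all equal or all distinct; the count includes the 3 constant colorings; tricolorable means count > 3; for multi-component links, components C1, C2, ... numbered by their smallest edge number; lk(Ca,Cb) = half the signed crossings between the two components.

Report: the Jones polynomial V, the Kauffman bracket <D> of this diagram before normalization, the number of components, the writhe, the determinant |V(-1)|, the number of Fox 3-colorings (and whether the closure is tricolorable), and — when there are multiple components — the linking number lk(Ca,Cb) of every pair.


Jones polynomial: V(x) = -x^(-9/2) + 2x^(-7/2) - 3x^(-5/2) + 3x^(-3/2) - 4x^(-1/2) + 2x^(1/2) - 2x^(3/2) + x^(5/2)
<D> = A^-16 - 2A^-12 + 2A^-8 - 4A^-4 + 3 - 3A^4 + 2A^8 - A^12; writhe -2
components 2, writhe -2 (12 crossings)
linking number lk(C1,C2) = -1
3-colorings: 9 of 3^12, det 18 — tricolorable
note: w = -2 (over 12 crossings) is diagram-only; (-A^3)^(2) removes it from V


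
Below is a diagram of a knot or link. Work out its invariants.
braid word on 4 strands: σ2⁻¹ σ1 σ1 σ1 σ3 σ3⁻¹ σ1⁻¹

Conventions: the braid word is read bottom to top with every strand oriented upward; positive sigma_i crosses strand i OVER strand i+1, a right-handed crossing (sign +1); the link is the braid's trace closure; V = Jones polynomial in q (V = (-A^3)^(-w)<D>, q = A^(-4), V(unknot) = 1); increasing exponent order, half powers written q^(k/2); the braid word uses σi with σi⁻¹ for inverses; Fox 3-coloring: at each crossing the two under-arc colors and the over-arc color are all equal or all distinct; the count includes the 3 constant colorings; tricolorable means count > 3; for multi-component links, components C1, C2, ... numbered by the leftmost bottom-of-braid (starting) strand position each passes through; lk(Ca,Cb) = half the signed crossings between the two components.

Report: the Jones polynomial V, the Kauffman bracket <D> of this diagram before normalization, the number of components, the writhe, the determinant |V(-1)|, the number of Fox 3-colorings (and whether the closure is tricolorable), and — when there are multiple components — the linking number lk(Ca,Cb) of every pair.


V(q) = 1 + q + q^2 + q^3
bracket: -A^-9 - A^-5 - A^-1 - A^3, w = +1
3 components, writhe +1, over 7 crossings
lk(C1,C2) = +1
linking number lk(C1,C3) = 0
lk(C2,C3): 0
det 0, colorings 9 of 3^7 — tricolorable
observation: w = +1 shifts under R1 moves; the (-A^3)^(-1) factor cancels that in V


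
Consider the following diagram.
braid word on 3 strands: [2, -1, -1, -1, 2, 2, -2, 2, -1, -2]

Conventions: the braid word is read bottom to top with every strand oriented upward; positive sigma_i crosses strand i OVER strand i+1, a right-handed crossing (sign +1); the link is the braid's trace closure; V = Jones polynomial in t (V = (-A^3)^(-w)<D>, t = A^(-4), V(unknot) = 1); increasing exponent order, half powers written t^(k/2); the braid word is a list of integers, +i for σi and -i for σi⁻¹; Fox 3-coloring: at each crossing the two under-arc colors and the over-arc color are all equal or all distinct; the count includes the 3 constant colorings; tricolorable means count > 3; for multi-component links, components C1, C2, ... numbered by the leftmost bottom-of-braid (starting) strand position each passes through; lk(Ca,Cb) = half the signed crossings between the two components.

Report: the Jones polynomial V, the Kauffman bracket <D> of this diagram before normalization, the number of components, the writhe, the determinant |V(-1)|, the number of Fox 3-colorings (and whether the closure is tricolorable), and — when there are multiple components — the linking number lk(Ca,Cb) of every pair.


V = t^-5 - t^-4 + 2t^-3 - t^-2 + 2t^-1 + t
<D> = A^-10 + 2A^-2 - A^2 + 2A^6 - A^10 + A^14 (w = -2)
3 components over 10 crossings, w = -2
lk(C1,C2): +1
lk(C1,C3) = -2
linking number lk(C2,C3) = 0
3 Fox colorings among 3^10, |V(-1)| = 8: not tricolorable
why: |V(-1)| = 8: so not tricolorable, since 3 does not divide 8


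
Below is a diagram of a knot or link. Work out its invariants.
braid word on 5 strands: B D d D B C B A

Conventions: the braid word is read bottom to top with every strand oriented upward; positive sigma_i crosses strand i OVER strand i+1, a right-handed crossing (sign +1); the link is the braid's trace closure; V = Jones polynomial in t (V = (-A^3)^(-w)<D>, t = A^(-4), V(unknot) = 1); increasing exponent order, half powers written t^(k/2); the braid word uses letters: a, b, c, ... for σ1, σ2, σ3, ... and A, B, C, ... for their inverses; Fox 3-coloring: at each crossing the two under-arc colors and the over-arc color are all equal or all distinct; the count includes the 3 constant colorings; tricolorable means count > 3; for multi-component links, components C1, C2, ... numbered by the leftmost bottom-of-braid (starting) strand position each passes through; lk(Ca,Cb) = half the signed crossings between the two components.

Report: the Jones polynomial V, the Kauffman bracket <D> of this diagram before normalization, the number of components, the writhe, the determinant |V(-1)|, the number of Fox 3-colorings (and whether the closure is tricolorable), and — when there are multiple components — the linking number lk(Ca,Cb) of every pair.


Jones polynomial: V(t) = -t^-4 + t^-3 + t^-1
<D> = A^-14 + A^-6 - A^-2; writhe -6
components 1, writhe -6 (8 crossings)
3-colorings: 9 of 3^8, det 3 — tricolorable
note: det 3 = |V(-1)|; divisible by 3, so tricolorable


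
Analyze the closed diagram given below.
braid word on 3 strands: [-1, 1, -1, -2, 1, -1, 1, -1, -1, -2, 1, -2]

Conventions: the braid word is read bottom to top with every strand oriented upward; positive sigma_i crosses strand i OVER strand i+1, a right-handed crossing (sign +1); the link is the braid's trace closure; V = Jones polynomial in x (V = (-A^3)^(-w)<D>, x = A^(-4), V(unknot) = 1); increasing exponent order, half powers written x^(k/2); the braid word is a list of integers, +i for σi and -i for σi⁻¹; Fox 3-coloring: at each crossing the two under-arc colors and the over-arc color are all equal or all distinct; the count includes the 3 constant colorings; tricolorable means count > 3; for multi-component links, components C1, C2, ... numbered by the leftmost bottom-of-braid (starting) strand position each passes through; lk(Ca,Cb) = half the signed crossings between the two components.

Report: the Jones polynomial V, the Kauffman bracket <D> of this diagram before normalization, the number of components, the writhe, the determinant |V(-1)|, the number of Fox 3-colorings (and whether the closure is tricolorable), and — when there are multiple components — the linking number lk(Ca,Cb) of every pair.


V(x) = x^-5 + 2x^-3 + x^-1
bracket: A^-8 + 2 + A^8, w = -4
3 components, writhe -4, over 12 crossings
lk(C1,C2) = -1
linking number lk(C1,C3) = 0
lk(C2,C3): -1
det 4, colorings 3 of 3^12 — not tricolorable
observation: det 4 = |V(-1)|; not divisible by 3, so not tricolorable


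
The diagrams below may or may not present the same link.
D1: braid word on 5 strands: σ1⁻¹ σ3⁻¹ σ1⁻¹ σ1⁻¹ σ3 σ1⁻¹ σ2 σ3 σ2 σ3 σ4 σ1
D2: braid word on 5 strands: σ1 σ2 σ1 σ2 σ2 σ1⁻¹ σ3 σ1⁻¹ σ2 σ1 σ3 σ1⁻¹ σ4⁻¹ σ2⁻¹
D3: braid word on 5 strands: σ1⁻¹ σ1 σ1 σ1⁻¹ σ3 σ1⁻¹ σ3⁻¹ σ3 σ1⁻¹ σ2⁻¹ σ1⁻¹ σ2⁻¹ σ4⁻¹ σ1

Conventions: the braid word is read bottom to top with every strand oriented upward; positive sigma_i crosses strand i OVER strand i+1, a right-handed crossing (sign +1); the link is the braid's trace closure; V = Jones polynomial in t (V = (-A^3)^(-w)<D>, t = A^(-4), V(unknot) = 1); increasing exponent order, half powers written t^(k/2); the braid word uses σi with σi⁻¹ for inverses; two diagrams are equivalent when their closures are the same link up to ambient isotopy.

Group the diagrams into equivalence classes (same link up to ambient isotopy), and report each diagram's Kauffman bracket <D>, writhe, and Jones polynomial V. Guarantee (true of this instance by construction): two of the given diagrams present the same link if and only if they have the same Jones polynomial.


classes: {D1} | {D2} | {D3}
V(D1) = -t^-3 + t^-2 - t^-1 + 3 - t + t^2 - t^3  [12 crossings, <D> = -A^-6 + A^-2 - A^2 + 3A^6 - A^10 + A^14 - A^18, w = +2]
D2 (bracket -A^-12 + A^-8 - A^-4 + 2 - A^4 + A^8; 14 crossings at w = +4): V = t - t^2 + 2t^3 - t^4 + t^5 - t^6
D3 (bracket A^-8 + 1 - A^4; 14 crossings at w = -4): V = -t^-4 + t^-3 + t^-1
note: 3 classes among 3 diagrams; unequal V(t) rules out equality


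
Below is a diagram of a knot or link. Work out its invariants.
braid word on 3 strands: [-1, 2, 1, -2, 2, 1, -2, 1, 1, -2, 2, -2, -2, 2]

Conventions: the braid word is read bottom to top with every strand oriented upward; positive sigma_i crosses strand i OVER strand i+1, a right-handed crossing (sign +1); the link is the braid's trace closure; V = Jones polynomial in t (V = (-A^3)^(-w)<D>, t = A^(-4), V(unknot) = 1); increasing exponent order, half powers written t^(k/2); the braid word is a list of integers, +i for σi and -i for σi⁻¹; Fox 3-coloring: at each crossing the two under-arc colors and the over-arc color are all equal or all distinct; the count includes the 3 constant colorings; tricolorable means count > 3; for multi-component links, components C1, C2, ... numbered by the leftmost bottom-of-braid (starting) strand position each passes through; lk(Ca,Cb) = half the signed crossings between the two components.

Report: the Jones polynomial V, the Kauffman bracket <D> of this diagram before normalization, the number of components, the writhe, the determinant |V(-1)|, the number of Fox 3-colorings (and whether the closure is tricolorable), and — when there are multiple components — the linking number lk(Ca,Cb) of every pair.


V(t) = t^-1 - 1 + 2t - 2t^2 + 2t^3 - 2t^4 + t^5
bracket: A^-14 - 2A^-10 + 2A^-6 - 2A^-2 + 2A^2 - A^6 + A^10, w = +2
1 component, writhe +2, over 14 crossings
det 11, colorings 3 of 3^14 — not tricolorable
observation: w = +2 shifts under R1 moves; the (-A^3)^(-2) factor cancels that in V


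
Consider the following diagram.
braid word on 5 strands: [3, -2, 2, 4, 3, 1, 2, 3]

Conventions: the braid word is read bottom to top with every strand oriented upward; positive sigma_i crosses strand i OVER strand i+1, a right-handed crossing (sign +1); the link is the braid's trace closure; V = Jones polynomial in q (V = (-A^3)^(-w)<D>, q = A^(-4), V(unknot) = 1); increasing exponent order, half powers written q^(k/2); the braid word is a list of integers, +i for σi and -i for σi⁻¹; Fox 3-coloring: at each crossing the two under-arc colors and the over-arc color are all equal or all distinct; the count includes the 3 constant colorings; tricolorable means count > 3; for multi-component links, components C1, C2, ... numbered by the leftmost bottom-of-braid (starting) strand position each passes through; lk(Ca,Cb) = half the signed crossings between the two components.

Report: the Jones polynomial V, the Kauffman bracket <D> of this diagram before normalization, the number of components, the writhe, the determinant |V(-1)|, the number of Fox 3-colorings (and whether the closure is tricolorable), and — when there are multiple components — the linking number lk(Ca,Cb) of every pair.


V(q) = q + q^3 - q^4
bracket: -A^2 + A^6 + A^14, w = +6
1 component, writhe +6, over 8 crossings
det 3, colorings 9 of 3^8 — tricolorable
observation: V spans 3 powers of q: at least 3 crossings in any diagram


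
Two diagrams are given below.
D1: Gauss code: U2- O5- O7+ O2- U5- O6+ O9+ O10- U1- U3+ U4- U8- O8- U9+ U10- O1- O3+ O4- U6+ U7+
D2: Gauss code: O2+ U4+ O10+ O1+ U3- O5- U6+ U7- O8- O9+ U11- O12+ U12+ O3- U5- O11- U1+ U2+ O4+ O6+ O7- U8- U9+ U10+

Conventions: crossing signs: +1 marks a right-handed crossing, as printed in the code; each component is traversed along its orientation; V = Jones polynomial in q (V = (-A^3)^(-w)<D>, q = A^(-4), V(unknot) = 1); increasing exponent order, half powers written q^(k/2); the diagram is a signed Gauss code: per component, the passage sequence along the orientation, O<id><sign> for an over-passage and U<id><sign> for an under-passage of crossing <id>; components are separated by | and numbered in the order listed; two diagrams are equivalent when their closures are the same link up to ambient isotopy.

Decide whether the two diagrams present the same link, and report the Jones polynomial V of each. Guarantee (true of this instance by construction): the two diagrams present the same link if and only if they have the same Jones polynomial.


same link: no
V(D1) = 1  [10 crossings, <D> = A^-6, w = -2]
D2 (bracket -A^-6 + A^-2 - A^2 + 3A^6 - A^10 + A^14 - A^18; 12 crossings at w = +2): V = -q^-3 + q^-2 - q^-1 + 3 - q + q^2 - q^3
note: V(q) takes 2 values over 2 diagrams, fixing the grouping


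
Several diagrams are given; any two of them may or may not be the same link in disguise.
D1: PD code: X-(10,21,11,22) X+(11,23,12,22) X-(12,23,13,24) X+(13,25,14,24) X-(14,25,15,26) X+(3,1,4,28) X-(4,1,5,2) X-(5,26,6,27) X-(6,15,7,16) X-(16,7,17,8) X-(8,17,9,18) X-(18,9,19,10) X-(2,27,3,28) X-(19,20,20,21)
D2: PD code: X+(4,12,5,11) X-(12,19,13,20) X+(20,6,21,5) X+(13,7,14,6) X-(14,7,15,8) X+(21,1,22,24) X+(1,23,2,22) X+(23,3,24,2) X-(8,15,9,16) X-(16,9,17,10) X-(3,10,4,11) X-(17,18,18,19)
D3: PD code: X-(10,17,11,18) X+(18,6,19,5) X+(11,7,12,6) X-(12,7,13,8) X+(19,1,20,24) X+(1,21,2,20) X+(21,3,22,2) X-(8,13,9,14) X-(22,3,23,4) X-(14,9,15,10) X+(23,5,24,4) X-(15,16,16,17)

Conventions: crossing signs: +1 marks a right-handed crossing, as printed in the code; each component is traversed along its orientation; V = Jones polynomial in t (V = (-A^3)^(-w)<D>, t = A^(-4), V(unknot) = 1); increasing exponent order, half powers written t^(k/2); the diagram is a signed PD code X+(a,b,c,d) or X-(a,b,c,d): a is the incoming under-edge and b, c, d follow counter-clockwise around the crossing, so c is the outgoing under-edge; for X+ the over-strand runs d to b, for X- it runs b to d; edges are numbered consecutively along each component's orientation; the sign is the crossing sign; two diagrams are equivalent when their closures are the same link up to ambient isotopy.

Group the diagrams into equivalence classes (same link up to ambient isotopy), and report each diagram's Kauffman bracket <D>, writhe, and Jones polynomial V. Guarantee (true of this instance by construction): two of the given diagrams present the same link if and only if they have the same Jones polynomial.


equivalence classes: {D1} | {D2, D3}
D1 (bracket A^-16 + A^-8 - A^-4 + 1 - A^4; 14 crossings at w = -8): V = -t^-7 + t^-6 - t^-5 + t^-4 + t^-2
V(D2) = -t^-3 + t^-2 - t^-1 + 3 - t + t^2 - t^3  (w 0, c 12, <D> = -A^-12 + A^-8 - A^-4 + 3 - A^4 + A^8 - A^12)
V(D3) = -t^-3 + t^-2 - t^-1 + 3 - t + t^2 - t^3  (w 0, c 12, <D> = -A^-12 + A^-8 - A^-4 + 3 - A^4 + A^8 - A^12)
observation: 2 values of V(t) split the 3 diagrams


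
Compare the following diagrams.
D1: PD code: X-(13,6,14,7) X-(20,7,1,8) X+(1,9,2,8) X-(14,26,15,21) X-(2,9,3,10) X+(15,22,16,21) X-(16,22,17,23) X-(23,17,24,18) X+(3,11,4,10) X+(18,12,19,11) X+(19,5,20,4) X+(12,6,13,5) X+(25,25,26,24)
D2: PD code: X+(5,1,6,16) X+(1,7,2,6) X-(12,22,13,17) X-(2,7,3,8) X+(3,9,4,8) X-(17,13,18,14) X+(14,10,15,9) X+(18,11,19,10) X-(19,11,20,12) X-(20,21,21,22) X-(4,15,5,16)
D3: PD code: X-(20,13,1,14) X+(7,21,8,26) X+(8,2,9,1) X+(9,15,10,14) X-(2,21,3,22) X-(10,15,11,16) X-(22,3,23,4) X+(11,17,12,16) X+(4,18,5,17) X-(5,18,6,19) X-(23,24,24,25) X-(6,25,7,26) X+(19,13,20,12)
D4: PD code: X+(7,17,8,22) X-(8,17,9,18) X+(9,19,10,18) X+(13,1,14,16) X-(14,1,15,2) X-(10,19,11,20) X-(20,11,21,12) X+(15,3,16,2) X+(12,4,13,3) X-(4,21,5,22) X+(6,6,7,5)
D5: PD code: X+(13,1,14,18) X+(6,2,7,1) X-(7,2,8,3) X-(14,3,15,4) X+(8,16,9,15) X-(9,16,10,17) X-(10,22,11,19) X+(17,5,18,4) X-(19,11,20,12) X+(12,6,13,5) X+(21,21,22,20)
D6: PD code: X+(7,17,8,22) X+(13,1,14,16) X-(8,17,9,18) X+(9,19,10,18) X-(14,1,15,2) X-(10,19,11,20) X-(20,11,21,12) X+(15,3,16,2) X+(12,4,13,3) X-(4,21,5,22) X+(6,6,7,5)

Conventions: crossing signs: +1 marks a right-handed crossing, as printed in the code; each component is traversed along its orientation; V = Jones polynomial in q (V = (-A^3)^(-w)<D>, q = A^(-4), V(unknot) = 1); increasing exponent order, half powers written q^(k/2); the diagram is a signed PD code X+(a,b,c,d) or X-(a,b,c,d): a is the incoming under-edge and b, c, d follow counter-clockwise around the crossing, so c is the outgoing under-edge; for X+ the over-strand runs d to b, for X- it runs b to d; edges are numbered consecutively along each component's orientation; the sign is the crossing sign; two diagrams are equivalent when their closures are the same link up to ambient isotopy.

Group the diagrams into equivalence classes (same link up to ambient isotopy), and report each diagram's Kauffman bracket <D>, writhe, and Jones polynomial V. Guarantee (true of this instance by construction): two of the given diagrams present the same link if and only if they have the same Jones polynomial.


grouping into links: {D1, D2, D3, D4, D5, D6}
V(D1) = -q^(-5/2) - q^(-1/2)  (w +1, c 13, <D> = A^5 + A^13)
D2 (bracket A^-1 + A^7; 11 crossings at w = -1): V = -q^(-5/2) - q^(-1/2)
V(D3) = -q^(-5/2) - q^(-1/2)  (w -1, c 13, <D> = A^-1 + A^7)
V(D4) = -q^(-5/2) - q^(-1/2)  [11 crossings, <D> = A^5 + A^13, w = +1]
D5 (bracket A^5 + A^13; 11 crossings at w = +1): V = -q^(-5/2) - q^(-1/2)
V(D6) = -q^(-5/2) - q^(-1/2)  (w +1, c 11, <D> = A^5 + A^13)
key observation: one V(q) for all 6 diagrams — one class (guaranteed)


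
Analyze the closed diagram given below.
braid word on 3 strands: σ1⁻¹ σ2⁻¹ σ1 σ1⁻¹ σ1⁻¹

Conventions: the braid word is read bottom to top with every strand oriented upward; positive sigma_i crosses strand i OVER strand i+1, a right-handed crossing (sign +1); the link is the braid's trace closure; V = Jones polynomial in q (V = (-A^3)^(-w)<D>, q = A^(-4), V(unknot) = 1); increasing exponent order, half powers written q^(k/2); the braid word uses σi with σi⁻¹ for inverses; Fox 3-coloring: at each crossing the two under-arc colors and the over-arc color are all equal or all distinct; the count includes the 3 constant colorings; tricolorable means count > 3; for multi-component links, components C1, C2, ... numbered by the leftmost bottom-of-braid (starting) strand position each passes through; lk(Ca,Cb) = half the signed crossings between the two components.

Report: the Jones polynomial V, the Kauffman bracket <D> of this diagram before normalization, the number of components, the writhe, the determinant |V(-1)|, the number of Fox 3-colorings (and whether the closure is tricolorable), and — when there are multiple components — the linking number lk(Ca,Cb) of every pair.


Jones polynomial: V(q) = -q^(-5/2) - q^(-1/2)
<D> = A^-7 + A; writhe -3
components 2, writhe -3 (5 crossings)
linking number lk(C1,C2) = -1
3-colorings: 3 of 3^5, det 2 — not tricolorable
note: summing lk over 1 pair gives -1


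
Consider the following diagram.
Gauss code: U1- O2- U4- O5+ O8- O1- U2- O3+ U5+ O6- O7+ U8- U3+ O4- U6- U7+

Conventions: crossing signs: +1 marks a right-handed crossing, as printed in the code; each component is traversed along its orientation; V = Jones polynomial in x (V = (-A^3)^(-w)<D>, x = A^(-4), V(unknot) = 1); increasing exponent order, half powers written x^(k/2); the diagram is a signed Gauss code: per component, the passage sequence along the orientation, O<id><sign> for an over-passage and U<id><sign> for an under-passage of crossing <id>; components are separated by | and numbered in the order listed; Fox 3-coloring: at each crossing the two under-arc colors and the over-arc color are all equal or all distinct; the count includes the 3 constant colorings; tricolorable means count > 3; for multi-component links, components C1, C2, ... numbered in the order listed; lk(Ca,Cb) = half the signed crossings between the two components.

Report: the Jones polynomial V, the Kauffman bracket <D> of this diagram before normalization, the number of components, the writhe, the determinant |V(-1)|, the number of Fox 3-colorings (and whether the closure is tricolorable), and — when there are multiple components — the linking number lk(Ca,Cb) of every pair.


V(x) = -x^-4 + x^-3 + x^-1
bracket: A^-2 + A^6 - A^10, w = -2
1 component, writhe -2, over 8 crossings
det 3, colorings 9 of 3^8 — tricolorable
observation: det 3 = |V(-1)|; divisible by 3, so tricolorable


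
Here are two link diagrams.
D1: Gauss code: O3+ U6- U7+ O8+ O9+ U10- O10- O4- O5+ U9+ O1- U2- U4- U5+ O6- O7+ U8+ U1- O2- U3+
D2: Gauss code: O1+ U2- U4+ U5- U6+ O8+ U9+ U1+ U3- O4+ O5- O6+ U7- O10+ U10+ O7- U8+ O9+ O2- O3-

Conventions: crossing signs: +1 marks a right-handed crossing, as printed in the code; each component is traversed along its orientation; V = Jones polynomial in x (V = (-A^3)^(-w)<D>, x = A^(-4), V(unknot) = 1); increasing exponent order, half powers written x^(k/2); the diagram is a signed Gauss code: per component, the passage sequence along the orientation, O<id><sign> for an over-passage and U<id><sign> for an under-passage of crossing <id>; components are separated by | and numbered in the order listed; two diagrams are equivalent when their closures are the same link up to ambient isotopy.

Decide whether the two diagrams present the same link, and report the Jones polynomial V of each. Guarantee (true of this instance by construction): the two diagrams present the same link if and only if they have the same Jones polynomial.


equivalent: no
V(D1) = 1  (w 0, c 10, <D> = 1)
V(D2) = x + x^3 - x^4  [10 crossings, <D> = -A^-10 + A^-6 + A^2, w = +2]
key observation: 2 values of V(x) split the 2 diagrams


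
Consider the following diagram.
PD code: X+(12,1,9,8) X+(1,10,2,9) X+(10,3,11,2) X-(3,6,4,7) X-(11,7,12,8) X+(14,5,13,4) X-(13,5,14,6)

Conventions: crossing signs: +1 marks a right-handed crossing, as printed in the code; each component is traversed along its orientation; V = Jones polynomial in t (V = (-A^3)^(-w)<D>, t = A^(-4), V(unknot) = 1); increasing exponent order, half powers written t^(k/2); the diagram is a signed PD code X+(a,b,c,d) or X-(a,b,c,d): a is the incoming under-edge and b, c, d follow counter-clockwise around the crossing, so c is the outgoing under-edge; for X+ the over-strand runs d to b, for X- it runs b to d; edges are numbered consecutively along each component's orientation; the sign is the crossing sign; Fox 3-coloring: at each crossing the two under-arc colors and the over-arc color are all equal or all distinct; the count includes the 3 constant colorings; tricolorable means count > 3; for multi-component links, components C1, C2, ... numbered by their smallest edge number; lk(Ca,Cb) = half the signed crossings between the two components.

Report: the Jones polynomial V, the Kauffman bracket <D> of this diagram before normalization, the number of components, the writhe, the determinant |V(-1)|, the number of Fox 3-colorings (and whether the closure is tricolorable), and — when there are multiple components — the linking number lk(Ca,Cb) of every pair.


V(t) = 1 + t + t^2 + t^3
bracket: -A^-9 - A^-5 - A^-1 - A^3, w = +1
3 components, writhe +1, over 7 crossings
lk(C1,C2) = +1
linking number lk(C1,C3) = 0
lk(C2,C3): 0
det 0, colorings 9 of 3^7 — tricolorable
observation: span 3 respects span(V) <= c + mu - 1 = 9 for this 3-component diagram


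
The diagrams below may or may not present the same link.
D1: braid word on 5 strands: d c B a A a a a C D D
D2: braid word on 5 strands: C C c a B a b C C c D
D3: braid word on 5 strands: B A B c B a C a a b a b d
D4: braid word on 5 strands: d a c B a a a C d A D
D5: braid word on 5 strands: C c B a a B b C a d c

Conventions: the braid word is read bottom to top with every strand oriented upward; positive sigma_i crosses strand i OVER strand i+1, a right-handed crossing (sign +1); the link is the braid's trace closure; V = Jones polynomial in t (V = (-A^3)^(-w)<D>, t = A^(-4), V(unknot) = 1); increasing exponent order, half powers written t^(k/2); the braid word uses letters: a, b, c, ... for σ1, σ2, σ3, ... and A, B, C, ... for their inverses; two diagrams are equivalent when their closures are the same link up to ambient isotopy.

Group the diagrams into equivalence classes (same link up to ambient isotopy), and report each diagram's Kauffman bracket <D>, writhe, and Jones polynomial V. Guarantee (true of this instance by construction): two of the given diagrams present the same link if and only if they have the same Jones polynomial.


classes: {D1, D3, D4, D5} | {D2}
V(D1) = -t^(1/2) - t^(3/2) - t^(5/2) + t^(9/2)  [11 crossings, <D> = -A^-15 + A^-7 + A^-3 + A, w = +1]
V(D2) = -t^(-5/2) - t^(-1/2)  [11 crossings, <D> = A^-1 + A^7, w = -1]
V(D3) = -t^(1/2) - t^(3/2) - t^(5/2) + t^(9/2)  (w +3, c 13, <D> = -A^-9 + A^-1 + A^3 + A^7)
V(D4) = -t^(1/2) - t^(3/2) - t^(5/2) + t^(9/2)  [11 crossings, <D> = -A^-9 + A^-1 + A^3 + A^7, w = +3]
D5 (bracket -A^-9 + A^-1 + A^3 + A^7; 11 crossings at w = +3): V = -t^(1/2) - t^(3/2) - t^(5/2) + t^(9/2)
note: V(t) takes 2 values over 5 diagrams, fixing the grouping


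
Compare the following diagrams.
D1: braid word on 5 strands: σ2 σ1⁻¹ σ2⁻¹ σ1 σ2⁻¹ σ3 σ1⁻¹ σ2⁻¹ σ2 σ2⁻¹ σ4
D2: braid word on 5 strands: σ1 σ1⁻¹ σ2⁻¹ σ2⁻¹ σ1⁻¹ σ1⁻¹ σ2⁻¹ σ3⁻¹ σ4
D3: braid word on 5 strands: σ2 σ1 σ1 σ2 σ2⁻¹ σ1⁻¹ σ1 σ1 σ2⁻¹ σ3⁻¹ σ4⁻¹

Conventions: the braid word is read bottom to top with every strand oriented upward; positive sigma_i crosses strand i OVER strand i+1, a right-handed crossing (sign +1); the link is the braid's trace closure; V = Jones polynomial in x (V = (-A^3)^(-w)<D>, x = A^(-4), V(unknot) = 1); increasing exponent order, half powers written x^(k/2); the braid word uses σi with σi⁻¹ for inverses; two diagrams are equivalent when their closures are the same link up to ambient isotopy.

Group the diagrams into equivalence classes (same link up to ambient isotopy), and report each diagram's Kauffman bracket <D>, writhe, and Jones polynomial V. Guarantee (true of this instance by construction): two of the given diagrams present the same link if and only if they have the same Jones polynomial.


classes: {D1} | {D2} | {D3}
V(D1) = -x^(-9/2) - x^(-5/2) + x^(-3/2) - x^(-1/2)  [11 crossings, <D> = A^-1 - A^3 + A^7 + A^15, w = -1]
V(D2) = x^(-13/2) - x^(-11/2) + x^(-9/2) - 2x^(-7/2) - x^(-3/2)  (w -5, c 9, <D> = A^-9 + 2A^-1 - A^3 + A^7 - A^11)
D3 (bracket -A^-15 + A^-7 + A^-3 + A; 11 crossings at w = +1): V = -x^(1/2) - x^(3/2) - x^(5/2) + x^(9/2)
note: 3 values of V(x) split the 3 diagrams
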